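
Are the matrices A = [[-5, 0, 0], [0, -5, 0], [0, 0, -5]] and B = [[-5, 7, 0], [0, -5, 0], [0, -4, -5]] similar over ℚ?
Both have characteristic polynomial (x + 5)^3, but the minimal polynomial of A is x + 5 while the minimal polynomial of B is (x + 5)^2. The minimal polynomial is a similarity invariant, so A and B are not similar.

No.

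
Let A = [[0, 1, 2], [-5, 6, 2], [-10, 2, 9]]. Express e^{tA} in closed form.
e^{tA} = [[(1 - 5*t)*e^{5*t}, t*e^{5*t}, 2*t*e^{5*t}], [-5*t*e^{5*t}, (t + 1)*e^{5*t}, 2*t*e^{5*t}], [-10*t*e^{5*t}, 2*t*e^{5*t}, (4*t + 1)*e^{5*t}]]

A has Jordan form J = [[5, 1, 0], [0, 5, 0], [0, 0, 5]] with A = PJP^{-1}, so e^{tA} = P e^{tJ} P^{-1}.

For a Jordan block J_k(λ), e^{tJ_k(λ)} = e^{λt} · (I + tN + t^2 N^2/2! + ... + t^{k-1} N^{k-1}/(k-1)!) where N is the nilpotent superdiagonal part.

Assembling the blocks and conjugating back gives the entries of e^{tA} as shown above.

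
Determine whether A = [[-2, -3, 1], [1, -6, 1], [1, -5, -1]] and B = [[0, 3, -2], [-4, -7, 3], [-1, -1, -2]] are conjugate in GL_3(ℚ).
Yes.

Two matrices over a field are similar if and only if they have the same invariant factors.

Both A and B have characteristic polynomial (x + 3)^3 and minimal polynomial (x + 3)^3. Computing further, both have invariant factors (x + 3)^3. Hence A and B are similar.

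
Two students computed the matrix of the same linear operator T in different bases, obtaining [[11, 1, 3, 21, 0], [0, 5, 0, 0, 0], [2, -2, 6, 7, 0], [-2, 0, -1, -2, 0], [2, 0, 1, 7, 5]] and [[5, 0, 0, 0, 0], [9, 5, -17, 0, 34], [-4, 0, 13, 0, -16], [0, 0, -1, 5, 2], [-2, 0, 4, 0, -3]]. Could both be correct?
Two matrices over a field are similar if and only if they have the same invariant factors.

Both A and B have characteristic polynomial (x - 5)^5 and minimal polynomial (x - 5)^2. Computing further, both have invariant factors x - 5, (x - 5)^2, (x - 5)^2. Hence A and B are similar.

Yes.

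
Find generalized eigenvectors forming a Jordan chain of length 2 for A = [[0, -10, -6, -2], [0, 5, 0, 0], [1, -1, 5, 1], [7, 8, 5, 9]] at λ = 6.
v_1 = [[0, 0, 0, 1]]^T, v_2 = [[-2, 0, 1, 3]]^T

We seek v_1 ∈ ker((A - 6I)^2) \ ker(A - 6I), then set v_{i+1} = (A - 6I) v_i.

One such chain is v_1 = [[0, 0, 0, 1]]^T, v_2 = [[-2, 0, 1, 3]]^T. Check: (A - 6I) v_2 = [[0, 0, 0, 0]]^T = 0.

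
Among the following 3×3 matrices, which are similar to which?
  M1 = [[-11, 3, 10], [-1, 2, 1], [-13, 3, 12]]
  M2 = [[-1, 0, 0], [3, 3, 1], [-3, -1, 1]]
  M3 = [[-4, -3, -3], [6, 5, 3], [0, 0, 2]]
Characteristic polynomials: χ_{M1} = (x - 2)^2(x + 1), χ_{M2} = (x - 2)^2(x + 1), χ_{M3} = (x - 2)^2(x + 1).

{M1, M2}: invariant factors (x - 2)^2(x + 1).

{M3}: invariant factors x - 2, (x - 2)(x + 1).

Matrices are similar if and only if their invariant-factor lists agree; the partition into similarity classes is {M1, M2}, {M3}.

2 classes: {M1, M2}, {M3}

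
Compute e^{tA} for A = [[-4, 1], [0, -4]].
A has Jordan form J = [[-4, 1], [0, -4]] with A = PJP^{-1}, so e^{tA} = P e^{tJ} P^{-1}.

For a Jordan block J_k(λ), e^{tJ_k(λ)} = e^{λt} · (I + tN + t^2 N^2/2! + ... + t^{k-1} N^{k-1}/(k-1)!) where N is the nilpotent superdiagonal part.

Assembling the blocks and conjugating back gives the entries of e^{tA} as shown above.

e^{tA} = [[e^{-4*t}, t*e^{-4*t}], [0, e^{-4*t}]]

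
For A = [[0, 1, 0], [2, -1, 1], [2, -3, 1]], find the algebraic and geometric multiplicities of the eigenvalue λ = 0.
algebraic multiplicity 3, geometric multiplicity 1

The characteristic polynomial is x^3, so the factor x appears with exponent 3: the algebraic multiplicity is 3.

rank(A) = 2, so the eigenspace has dimension 3 - 2 = 1: the geometric multiplicity is 1.

Since 1 < 3, A is not diagonalizable.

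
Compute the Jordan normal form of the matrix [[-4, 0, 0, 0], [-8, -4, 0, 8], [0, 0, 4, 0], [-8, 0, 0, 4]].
The characteristic polynomial is det(xI - A) = (x - 4)^2(x + 4)^2, so the eigenvalues are -4 (algebraic multiplicity 2), 4 (algebraic multiplicity 2).

For λ = -4: rank(A + 4I) = 2. The eigenspace has dimension 4 - 2 = 2, so there are 2 Jordan blocks; the rank sequence gives block sizes [1, 1].

For λ = 4: rank(A - 4I) = 2. The eigenspace has dimension 4 - 2 = 2, so there are 2 Jordan blocks; the rank sequence gives block sizes [1, 1].

Assembling the blocks gives the Jordan form J above.

J = [[-4, 0, 0, 0], [0, -4, 0, 0], [0, 0, 4, 0], [0, 0, 0, 4]]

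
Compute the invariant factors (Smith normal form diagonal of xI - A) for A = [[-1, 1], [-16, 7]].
(x - 3)^2

The Jordan structure of A has elementary divisors (x - 3)^2. Arranging the block sizes at each eigenvalue in decreasing order and taking row products gives the invariant factors.

Invariant factors (smallest first, each dividing the next): (x - 3)^2.

Check: the last factor (x - 3)^2 is the minimal polynomial, and the product (x - 3)^2 is the characteristic polynomial.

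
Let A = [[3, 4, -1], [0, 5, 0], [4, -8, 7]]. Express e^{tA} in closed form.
e^{tA} = [[(1 - 2*t)*e^{5*t}, 4*t*e^{5*t}, -t*e^{5*t}], [0, e^{5*t}, 0], [4*t*e^{5*t}, -8*t*e^{5*t}, (2*t + 1)*e^{5*t}]]

A has Jordan form J = [[5, 1, 0], [0, 5, 0], [0, 0, 5]] with A = PJP^{-1}, so e^{tA} = P e^{tJ} P^{-1}.

For a Jordan block J_k(λ), e^{tJ_k(λ)} = e^{λt} · (I + tN + t^2 N^2/2! + ... + t^{k-1} N^{k-1}/(k-1)!) where N is the nilpotent superdiagonal part.

Assembling the blocks and conjugating back gives the entries of e^{tA} as shown above.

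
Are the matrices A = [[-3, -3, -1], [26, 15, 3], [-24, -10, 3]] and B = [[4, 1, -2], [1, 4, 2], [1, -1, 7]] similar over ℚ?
Both have characteristic polynomial (x - 5)^3, but the minimal polynomial of A is (x - 5)^3 while the minimal polynomial of B is (x - 5)^2. The minimal polynomial is a similarity invariant, so A and B are not similar.

No.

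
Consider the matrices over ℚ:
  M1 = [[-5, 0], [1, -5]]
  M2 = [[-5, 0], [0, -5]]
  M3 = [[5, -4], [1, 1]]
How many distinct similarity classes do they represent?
3 classes: {M1}, {M2}, {M3}

Characteristic polynomials: χ_{M1} = (x + 5)^2, χ_{M2} = (x + 5)^2, χ_{M3} = (x - 3)^2.

{M1}: invariant factors (x + 5)^2.

{M2}: invariant factors x + 5, x + 5.

{M3}: invariant factors (x - 3)^2.

Matrices are similar if and only if their invariant-factor lists agree; the partition into similarity classes is {M1}, {M2}, {M3}.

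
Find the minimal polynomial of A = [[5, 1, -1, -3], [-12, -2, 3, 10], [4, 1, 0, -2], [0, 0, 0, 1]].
The characteristic polynomial factors as (x - 1)^4. The minimal polynomial is ∏(x - λ)^{k_λ} where k_λ is the size of the largest Jordan block at λ.

For λ = 1: rank(A - I) = 2, and the largest Jordan block has size 2 (the smallest k with rank((A - I)^k) = rank((A - I)^(k+1))).

So m_A(x) = (x - 1)^2.

m_A(x) = (x - 1)^2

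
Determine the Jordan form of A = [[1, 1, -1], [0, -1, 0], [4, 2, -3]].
J = [[-1, 1, 0], [0, -1, 0], [0, 0, -1]]

The characteristic polynomial is det(xI - A) = (x + 1)^3, so the eigenvalues are -1 (algebraic multiplicity 3).

For λ = -1: rank(A + I) = 1, rank((A + I)^2) = 0. The eigenspace has dimension 3 - 1 = 2, so there are 2 Jordan blocks; the rank sequence gives block sizes [2, 1].

Assembling the blocks gives the Jordan form J above.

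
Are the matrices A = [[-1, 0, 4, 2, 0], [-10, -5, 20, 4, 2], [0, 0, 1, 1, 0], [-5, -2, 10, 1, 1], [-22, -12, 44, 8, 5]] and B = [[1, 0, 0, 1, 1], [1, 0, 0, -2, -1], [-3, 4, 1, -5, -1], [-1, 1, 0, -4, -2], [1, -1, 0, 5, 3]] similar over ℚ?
No.

Both have characteristic polynomial (x - 1)^3(x + 1)^2, but the minimal polynomial of A is (x - 1)^3(x + 1) while the minimal polynomial of B is (x - 1)^3(x + 1)^2. The minimal polynomial is a similarity invariant, so A and B are not similar.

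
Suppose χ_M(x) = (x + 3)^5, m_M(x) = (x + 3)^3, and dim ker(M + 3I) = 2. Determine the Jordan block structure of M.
λ = -3: algebraic multiplicity 5 (exponent in χ_M), largest block size 3 (exponent in m_M), 2 blocks (geometric multiplicity). These force block sizes [3, 2].

Jordan blocks: (-3, 3), (-3, 2)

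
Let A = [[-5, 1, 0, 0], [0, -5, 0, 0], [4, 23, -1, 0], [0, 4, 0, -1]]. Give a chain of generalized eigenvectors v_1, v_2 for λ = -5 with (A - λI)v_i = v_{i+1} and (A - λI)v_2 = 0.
v_1 = [[-5, 1, -1, -1]]^T, v_2 = [[1, 0, -1, 0]]^T

We seek v_1 ∈ ker((A + 5I)^2) \ ker(A + 5I), then set v_{i+1} = (A + 5I) v_i.

One such chain is v_1 = [[-5, 1, -1, -1]]^T, v_2 = [[1, 0, -1, 0]]^T. Check: (A + 5I) v_2 = [[0, 0, 0, 0]]^T = 0.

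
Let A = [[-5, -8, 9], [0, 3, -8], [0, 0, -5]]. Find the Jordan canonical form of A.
The characteristic polynomial is det(xI - A) = (x - 3)(x + 5)^2, so the eigenvalues are -5 (algebraic multiplicity 2), 3 (algebraic multiplicity 1).

For λ = -5: rank(A + 5I) = 2, rank((A + 5I)^2) = 1. The eigenspace has dimension 3 - 2 = 1, so there is 1 Jordan block; the rank sequence gives block sizes [2].

For λ = 3: algebraic multiplicity 1 gives one 1×1 block.

Assembling the blocks gives the Jordan form J above.

J = [[-5, 1, 0], [0, -5, 0], [0, 0, 3]]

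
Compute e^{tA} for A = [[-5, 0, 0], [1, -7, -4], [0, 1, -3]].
e^{tA} = [[e^{-5*t}, 0, 0], [t*(1 - t)*e^{-5*t}, (1 - 2*t)*e^{-5*t}, -4*t*e^{-5*t}], [t^2*e^{-5*t}/2, t*e^{-5*t}, (2*t + 1)*e^{-5*t}]]

A has Jordan form J = [[-5, 1, 0], [0, -5, 1], [0, 0, -5]] with A = PJP^{-1}, so e^{tA} = P e^{tJ} P^{-1}.

For a Jordan block J_k(λ), e^{tJ_k(λ)} = e^{λt} · (I + tN + t^2 N^2/2! + ... + t^{k-1} N^{k-1}/(k-1)!) where N is the nilpotent superdiagonal part.

Assembling the blocks and conjugating back gives the entries of e^{tA} as shown above.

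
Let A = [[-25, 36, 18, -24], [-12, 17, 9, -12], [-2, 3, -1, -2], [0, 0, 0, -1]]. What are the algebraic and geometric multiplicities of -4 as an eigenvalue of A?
algebraic multiplicity 2, geometric multiplicity 1

The characteristic polynomial is (x + 1)^2(x + 4)^2, so the factor x + 4 appears with exponent 2: the algebraic multiplicity is 2.

rank(A + 4I) = 3, so the eigenspace has dimension 4 - 3 = 1: the geometric multiplicity is 1.

Since 1 < 2, A is not diagonalizable.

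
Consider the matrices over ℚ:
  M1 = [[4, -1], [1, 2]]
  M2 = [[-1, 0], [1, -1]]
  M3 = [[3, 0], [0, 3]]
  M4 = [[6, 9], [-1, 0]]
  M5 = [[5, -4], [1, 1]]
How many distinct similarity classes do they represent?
3 classes: {M1, M4, M5}, {M2}, {M3}

Characteristic polynomials: χ_{M1} = (x - 3)^2, χ_{M2} = (x + 1)^2, χ_{M3} = (x - 3)^2, χ_{M4} = (x - 3)^2, χ_{M5} = (x - 3)^2.

{M1, M4, M5}: invariant factors (x - 3)^2.

{M2}: invariant factors (x + 1)^2.

{M3}: invariant factors x - 3, x - 3.

Matrices are similar if and only if their invariant-factor lists agree; the partition into similarity classes is {M1, M4, M5}, {M2}, {M3}.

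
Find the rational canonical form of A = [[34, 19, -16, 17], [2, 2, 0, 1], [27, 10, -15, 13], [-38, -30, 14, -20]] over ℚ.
The invariant factors of A (the non-unit diagonal entries of the Smith normal form of xI - A over ℚ[x]) are (x - 3)(x + 2)(x^2 + 2), each dividing the next. The characteristic polynomial is their product, (x - 3)(x + 2)(x^2 + 2).

The rational canonical form is the block-diagonal matrix of companion matrices C(f_i):
R = [[0, 0, 0, 12], [1, 0, 0, 2], [0, 1, 0, 4], [0, 0, 1, 1]].

Note the characteristic polynomial does not split into linear factors over ℚ, so A has no Jordan form over ℚ; the rational canonical form exists over any field.

R = [[0, 0, 0, 12], [1, 0, 0, 2], [0, 1, 0, 4], [0, 0, 1, 1]]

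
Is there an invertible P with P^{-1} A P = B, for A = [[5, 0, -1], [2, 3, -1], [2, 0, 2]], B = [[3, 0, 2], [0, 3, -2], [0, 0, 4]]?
Two matrices over a field are similar if and only if they have the same invariant factors.

Both A and B have characteristic polynomial (x - 4)(x - 3)^2 and minimal polynomial (x - 4)(x - 3). Computing further, both have invariant factors x - 3, (x - 4)(x - 3). Hence A and B are similar.

Yes.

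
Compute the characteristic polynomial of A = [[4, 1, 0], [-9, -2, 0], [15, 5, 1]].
xI - A = [[x - 4, -1, 0], [9, x + 2, 0], [-15, -5, x - 1]].

Expanding det(xI - A) along the first row:
det(xI - A) = + (x - 4)·det([[x + 2, 0], [-5, x - 1]]) - (-1)·det([[9, 0], [-15, x - 1]]) + (0)·det([[9, x + 2], [-15, -5]]).

Evaluating gives χ_A(x) = x^3 - 3x^2 + 3x - 1 = (x - 1)^3.

χ_A(x) = (x - 1)^3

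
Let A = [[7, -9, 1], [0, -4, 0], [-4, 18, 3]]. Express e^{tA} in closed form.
A has Jordan form J = [[-4, 0, 0], [0, 5, 1], [0, 0, 5]] with A = PJP^{-1}, so e^{tA} = P e^{tJ} P^{-1}.

For a Jordan block J_k(λ), e^{tJ_k(λ)} = e^{λt} · (I + tN + t^2 N^2/2! + ... + t^{k-1} N^{k-1}/(k-1)!) where N is the nilpotent superdiagonal part.

Assembling the blocks and conjugating back gives the entries of e^{tA} as shown above.

e^{tA} = [[(2*t + 1)*e^{5*t}, (1 - e^{9*t})*e^{-4*t}, t*e^{5*t}], [0, e^{-4*t}, 0], [-4*t*e^{5*t}, (2*e^{9*t} - 2)*e^{-4*t}, (1 - 2*t)*e^{5*t}]]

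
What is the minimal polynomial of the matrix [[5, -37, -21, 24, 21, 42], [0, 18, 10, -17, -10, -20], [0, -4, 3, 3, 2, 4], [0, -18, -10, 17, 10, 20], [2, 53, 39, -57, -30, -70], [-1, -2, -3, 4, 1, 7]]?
m_A(x) = x^2(x - 5)^2

The characteristic polynomial factors as x^2(x - 5)^4. The minimal polynomial is ∏(x - λ)^{k_λ} where k_λ is the size of the largest Jordan block at λ.

For λ = 0: rank(A) = 5, and the largest Jordan block has size 2 (the smallest k with rank(A^k) = rank(A^(k+1))).
For λ = 5: rank(A - 5I) = 4, and the largest Jordan block has size 2 (the smallest k with rank((A - 5I)^k) = rank((A - 5I)^(k+1))).

So m_A(x) = x^2(x - 5)^2.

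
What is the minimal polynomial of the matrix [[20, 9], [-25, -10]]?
The characteristic polynomial factors as (x - 5)^2. The minimal polynomial is ∏(x - λ)^{k_λ} where k_λ is the size of the largest Jordan block at λ.

For λ = 5: rank(A - 5I) = 1, and the largest Jordan block has size 2 (the smallest k with rank((A - 5I)^k) = rank((A - 5I)^(k+1))).

So m_A(x) = (x - 5)^2.

m_A(x) = (x - 5)^2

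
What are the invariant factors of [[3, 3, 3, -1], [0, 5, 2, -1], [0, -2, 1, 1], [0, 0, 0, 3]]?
The Jordan structure of A has elementary divisors (x - 3)^2, (x - 3)^2. Arranging the block sizes at each eigenvalue in decreasing order and taking row products gives the invariant factors.

Invariant factors (smallest first, each dividing the next): (x - 3)^2, (x - 3)^2.

Check: the last factor (x - 3)^2 is the minimal polynomial, and the product (x - 3)^4 is the characteristic polynomial.

(x - 3)^2, (x - 3)^2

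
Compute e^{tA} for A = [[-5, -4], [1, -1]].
e^{tA} = [[(1 - 2*t)*e^{-3*t}, -4*t*e^{-3*t}], [t*e^{-3*t}, (2*t + 1)*e^{-3*t}]]

A has Jordan form J = [[-3, 1], [0, -3]] with A = PJP^{-1}, so e^{tA} = P e^{tJ} P^{-1}.

For a Jordan block J_k(λ), e^{tJ_k(λ)} = e^{λt} · (I + tN + t^2 N^2/2! + ... + t^{k-1} N^{k-1}/(k-1)!) where N is the nilpotent superdiagonal part.

Assembling the blocks and conjugating back gives the entries of e^{tA} as shown above.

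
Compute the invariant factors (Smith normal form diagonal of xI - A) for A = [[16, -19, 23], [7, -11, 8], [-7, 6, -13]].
The Jordan structure of A has elementary divisors (x + 5)^2, (x - 2). Arranging the block sizes at each eigenvalue in decreasing order and taking row products gives the invariant factors.

Invariant factors (smallest first, each dividing the next): (x - 2)(x + 5)^2.

Check: the last factor (x - 2)(x + 5)^2 is the minimal polynomial, and the product (x - 2)(x + 5)^2 is the characteristic polynomial.

(x - 2)(x + 5)^2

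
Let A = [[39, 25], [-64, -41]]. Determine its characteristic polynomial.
xI - A = [[x - 39, -25], [64, x + 41]].

Expanding det(xI - A) along the first row:
det(xI - A) = + (x - 39)·det([[x + 41]]) - (-25)·det([[64]]).

Evaluating gives χ_A(x) = x^2 + 2x + 1 = (x + 1)^2.

χ_A(x) = (x + 1)^2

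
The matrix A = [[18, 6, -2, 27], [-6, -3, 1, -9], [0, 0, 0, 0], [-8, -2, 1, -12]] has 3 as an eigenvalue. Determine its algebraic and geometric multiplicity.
The characteristic polynomial is x^3(x - 3), so the factor x - 3 appears with exponent 1: the algebraic multiplicity is 1.

rank(A - 3I) = 3, so the eigenspace has dimension 4 - 3 = 1: the geometric multiplicity is 1.

algebraic multiplicity 1, geometric multiplicity 1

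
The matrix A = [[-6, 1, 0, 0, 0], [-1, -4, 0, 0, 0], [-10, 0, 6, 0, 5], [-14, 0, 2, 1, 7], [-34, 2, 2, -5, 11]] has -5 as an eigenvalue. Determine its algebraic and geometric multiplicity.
The characteristic polynomial is (x - 6)^3(x + 5)^2, so the factor x + 5 appears with exponent 2: the algebraic multiplicity is 2.

rank(A + 5I) = 4, so the eigenspace has dimension 5 - 4 = 1: the geometric multiplicity is 1.

Since 1 < 2, A is not diagonalizable.

algebraic multiplicity 2, geometric multiplicity 1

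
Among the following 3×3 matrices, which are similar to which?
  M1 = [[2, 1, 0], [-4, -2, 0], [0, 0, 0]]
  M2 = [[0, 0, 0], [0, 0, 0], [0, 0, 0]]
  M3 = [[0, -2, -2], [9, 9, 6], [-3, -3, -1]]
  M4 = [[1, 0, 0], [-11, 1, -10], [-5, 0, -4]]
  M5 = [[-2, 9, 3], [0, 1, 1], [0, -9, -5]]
Characteristic polynomials: χ_{M1} = x^3, χ_{M2} = x^3, χ_{M3} = (x - 3)^2(x - 2), χ_{M4} = (x - 1)^2(x + 4), χ_{M5} = (x + 2)^3.

{M1}: invariant factors x, x^2.

{M2}: invariant factors x, x, x.

{M3}: invariant factors (x - 3)^2(x - 2).

{M4}: invariant factors (x - 1)^2(x + 4).

{M5}: invariant factors x + 2, (x + 2)^2.

Matrices are similar if and only if their invariant-factor lists agree; the partition into similarity classes is {M1}, {M2}, {M3}, {M4}, {M5}.

5 classes: {M1}, {M2}, {M3}, {M4}, {M5}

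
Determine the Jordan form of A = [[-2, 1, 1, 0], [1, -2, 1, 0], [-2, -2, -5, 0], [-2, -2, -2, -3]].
J = [[-3, 1, 0, 0], [0, -3, 0, 0], [0, 0, -3, 0], [0, 0, 0, -3]]

The characteristic polynomial is det(xI - A) = (x + 3)^4, so the eigenvalues are -3 (algebraic multiplicity 4).

For λ = -3: rank(A + 3I) = 1, rank((A + 3I)^2) = 0. The eigenspace has dimension 4 - 1 = 3, so there are 3 Jordan blocks; the rank sequence gives block sizes [2, 1, 1].

Assembling the blocks gives the Jordan form J above.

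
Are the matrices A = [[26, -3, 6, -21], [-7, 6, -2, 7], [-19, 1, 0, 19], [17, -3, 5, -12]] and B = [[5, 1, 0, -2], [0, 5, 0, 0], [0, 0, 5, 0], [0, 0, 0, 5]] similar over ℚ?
No.

Both have characteristic polynomial (x - 5)^4, but the minimal polynomial of A is (x - 5)^3 while the minimal polynomial of B is (x - 5)^2. The minimal polynomial is a similarity invariant, so A and B are not similar.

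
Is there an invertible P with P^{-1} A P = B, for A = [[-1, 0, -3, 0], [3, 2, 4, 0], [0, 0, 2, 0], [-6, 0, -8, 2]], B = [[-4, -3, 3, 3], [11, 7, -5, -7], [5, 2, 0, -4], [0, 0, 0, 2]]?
Two matrices over a field are similar if and only if they have the same invariant factors.

Both A and B have characteristic polynomial (x - 2)^3(x + 1) and minimal polynomial (x - 2)^2(x + 1). Computing further, both have invariant factors x - 2, (x - 2)^2(x + 1). Hence A and B are similar.

Yes.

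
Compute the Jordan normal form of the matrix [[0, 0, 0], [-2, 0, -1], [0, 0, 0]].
J = [[0, 1, 0], [0, 0, 0], [0, 0, 0]]

The characteristic polynomial is det(xI - A) = x^3, so the eigenvalues are 0 (algebraic multiplicity 3).

For λ = 0: rank(A) = 1, rank(A^2) = 0. The eigenspace has dimension 3 - 1 = 2, so there are 2 Jordan blocks; the rank sequence gives block sizes [2, 1].

Assembling the blocks gives the Jordan form J above.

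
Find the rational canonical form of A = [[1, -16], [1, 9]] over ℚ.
The invariant factors of A (the non-unit diagonal entries of the Smith normal form of xI - A over ℚ[x]) are (x - 5)^2, each dividing the next. The characteristic polynomial is their product, (x - 5)^2.

The rational canonical form is the block-diagonal matrix of companion matrices C(f_i):
R = [[0, -25], [1, 10]].

R = [[0, -25], [1, 10]]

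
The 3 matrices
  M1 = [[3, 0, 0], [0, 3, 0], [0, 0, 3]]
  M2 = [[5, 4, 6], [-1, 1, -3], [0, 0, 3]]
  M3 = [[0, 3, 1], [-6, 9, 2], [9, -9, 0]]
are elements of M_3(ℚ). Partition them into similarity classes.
Characteristic polynomials: χ_{M1} = (x - 3)^3, χ_{M2} = (x - 3)^3, χ_{M3} = (x - 3)^3.

{M1}: invariant factors x - 3, x - 3, x - 3.

{M2, M3}: invariant factors x - 3, (x - 3)^2.

Matrices are similar if and only if their invariant-factor lists agree; the partition into similarity classes is {M1}, {M2, M3}.

2 classes: {M1}, {M2, M3}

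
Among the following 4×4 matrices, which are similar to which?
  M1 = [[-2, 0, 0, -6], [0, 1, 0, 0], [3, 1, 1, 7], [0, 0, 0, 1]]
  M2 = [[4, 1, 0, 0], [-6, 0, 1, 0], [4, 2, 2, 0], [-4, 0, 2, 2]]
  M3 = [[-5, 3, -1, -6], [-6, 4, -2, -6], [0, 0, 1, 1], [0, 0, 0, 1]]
3 classes: {M1}, {M2}, {M3}

Characteristic polynomials: χ_{M1} = (x - 1)^3(x + 2), χ_{M2} = (x - 2)^4, χ_{M3} = (x - 1)^3(x + 2).

{M1}: invariant factors x - 1, (x - 1)^2(x + 2).

{M2}: invariant factors x - 2, (x - 2)^3.

{M3}: invariant factors (x - 1)^3(x + 2).

Matrices are similar if and only if their invariant-factor lists agree; the partition into similarity classes is {M1}, {M2}, {M3}.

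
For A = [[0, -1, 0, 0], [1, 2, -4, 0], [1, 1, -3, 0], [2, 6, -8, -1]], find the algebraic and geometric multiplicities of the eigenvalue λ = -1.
The characteristic polynomial is (x - 1)(x + 1)^3, so the factor x + 1 appears with exponent 3: the algebraic multiplicity is 3.

rank(A + I) = 2, so the eigenspace has dimension 4 - 2 = 2: the geometric multiplicity is 2.

Since 2 < 3, A is not diagonalizable.

algebraic multiplicity 3, geometric multiplicity 2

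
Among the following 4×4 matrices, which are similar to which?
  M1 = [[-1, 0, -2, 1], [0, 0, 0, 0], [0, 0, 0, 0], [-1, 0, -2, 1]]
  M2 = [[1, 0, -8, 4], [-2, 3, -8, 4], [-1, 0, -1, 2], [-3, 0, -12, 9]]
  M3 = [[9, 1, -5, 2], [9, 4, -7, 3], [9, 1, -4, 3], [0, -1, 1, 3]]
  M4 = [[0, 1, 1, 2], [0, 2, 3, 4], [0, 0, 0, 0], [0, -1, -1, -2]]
Characteristic polynomials: χ_{M1} = x^4, χ_{M2} = (x - 3)^4, χ_{M3} = (x - 3)^4, χ_{M4} = x^4.

{M1}: invariant factors x, x, x^2.

{M2}: invariant factors x - 3, x - 3, (x - 3)^2.

{M3}: invariant factors (x - 3)^2, (x - 3)^2.

{M4}: invariant factors x, x^3.

Matrices are similar if and only if their invariant-factor lists agree; the partition into similarity classes is {M1}, {M2}, {M3}, {M4}.

4 classes: {M1}, {M2}, {M3}, {M4}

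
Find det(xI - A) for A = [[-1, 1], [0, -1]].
χ_A(x) = (x + 1)^2

xI - A = [[x + 1, -1], [0, x + 1]].

Expanding det(xI - A) along the first row:
det(xI - A) = + (x + 1)·det([[x + 1]]) - (-1)·det([[0]]).

Evaluating gives χ_A(x) = x^2 + 2x + 1 = (x + 1)^2.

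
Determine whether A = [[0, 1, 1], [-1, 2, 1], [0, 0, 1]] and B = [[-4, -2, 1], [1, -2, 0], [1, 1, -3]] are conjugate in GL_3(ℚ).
trace(A) = 3 but trace(B) = -9. The trace is a similarity invariant, so A and B are not similar.

No.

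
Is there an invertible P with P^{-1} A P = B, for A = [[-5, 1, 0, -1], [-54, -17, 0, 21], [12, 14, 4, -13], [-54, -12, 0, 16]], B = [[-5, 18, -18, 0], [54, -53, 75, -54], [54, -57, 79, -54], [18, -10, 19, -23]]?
No.

Both have characteristic polynomial (x - 4)^2(x + 5)^2, but the minimal polynomial of A is (x - 4)^2(x + 5)^2 while the minimal polynomial of B is (x - 4)^2(x + 5). The minimal polynomial is a similarity invariant, so A and B are not similar.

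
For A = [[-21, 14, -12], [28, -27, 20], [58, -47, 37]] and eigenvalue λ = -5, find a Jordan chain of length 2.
We seek v_1 ∈ ker((A + 5I)^2) \ ker(A + 5I), then set v_{i+1} = (A + 5I) v_i.

One such chain is v_1 = [[2, -1, -4]]^T, v_2 = [[2, -2, -5]]^T. Check: (A + 5I) v_2 = [[0, 0, 0]]^T = 0.

v_1 = [[2, -1, -4]]^T, v_2 = [[2, -2, -5]]^T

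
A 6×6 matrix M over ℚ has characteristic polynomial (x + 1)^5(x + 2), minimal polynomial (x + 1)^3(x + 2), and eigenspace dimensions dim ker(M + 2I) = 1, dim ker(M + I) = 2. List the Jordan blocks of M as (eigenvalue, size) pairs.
λ = -2: algebraic multiplicity 1 (exponent in χ_M), largest block size 1 (exponent in m_M), 1 block (geometric multiplicity). This forces block sizes [1].
λ = -1: algebraic multiplicity 5 (exponent in χ_M), largest block size 3 (exponent in m_M), 2 blocks (geometric multiplicity). These force block sizes [3, 2].

Jordan blocks: (-2, 1), (-1, 3), (-1, 2)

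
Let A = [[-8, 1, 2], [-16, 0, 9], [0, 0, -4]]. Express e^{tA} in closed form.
e^{tA} = [[(1 - 4*t)*e^{-4*t}, t*e^{-4*t}, t*(t + 4)*e^{-4*t}/2], [-16*t*e^{-4*t}, (4*t + 1)*e^{-4*t}, t*(2*t + 9)*e^{-4*t}], [0, 0, e^{-4*t}]]

A has Jordan form J = [[-4, 1, 0], [0, -4, 1], [0, 0, -4]] with A = PJP^{-1}, so e^{tA} = P e^{tJ} P^{-1}.

For a Jordan block J_k(λ), e^{tJ_k(λ)} = e^{λt} · (I + tN + t^2 N^2/2! + ... + t^{k-1} N^{k-1}/(k-1)!) where N is the nilpotent superdiagonal part.

Assembling the blocks and conjugating back gives the entries of e^{tA} as shown above.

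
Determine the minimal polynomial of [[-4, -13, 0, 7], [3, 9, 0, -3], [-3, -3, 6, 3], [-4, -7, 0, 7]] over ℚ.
The characteristic polynomial factors as (x - 6)^2(x - 3)^2. The minimal polynomial is ∏(x - λ)^{k_λ} where k_λ is the size of the largest Jordan block at λ.

For λ = 3: rank(A - 3I) = 3, and the largest Jordan block has size 2 (the smallest k with rank((A - 3I)^k) = rank((A - 3I)^(k+1))).
For λ = 6: rank(A - 6I) = 2, and the largest Jordan block has size 1 (the smallest k with rank((A - 6I)^k) = rank((A - 6I)^(k+1))).

So m_A(x) = (x - 6)(x - 3)^2.

m_A(x) = (x - 6)(x - 3)^2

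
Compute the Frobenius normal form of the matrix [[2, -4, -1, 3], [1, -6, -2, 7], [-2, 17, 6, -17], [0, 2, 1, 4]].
The invariant factors of A (the non-unit diagonal entries of the Smith normal form of xI - A over ℚ[x]) are (x^2 - 3x + 1)^2, each dividing the next. The characteristic polynomial is their product, (x^2 - 3x + 1)^2.

The rational canonical form is the block-diagonal matrix of companion matrices C(f_i):
R = [[0, 0, 0, -1], [1, 0, 0, 6], [0, 1, 0, -11], [0, 0, 1, 6]].

Note the characteristic polynomial does not split into linear factors over ℚ, so A has no Jordan form over ℚ; the rational canonical form exists over any field.

R = [[0, 0, 0, -1], [1, 0, 0, 6], [0, 1, 0, -11], [0, 0, 1, 6]]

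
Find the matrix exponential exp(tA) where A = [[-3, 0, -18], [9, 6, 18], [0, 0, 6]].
A has Jordan form J = [[-3, 0, 0], [0, 6, 0], [0, 0, 6]] with A = PJP^{-1}, so e^{tA} = P e^{tJ} P^{-1}.

For a Jordan block J_k(λ), e^{tJ_k(λ)} = e^{λt} · (I + tN + t^2 N^2/2! + ... + t^{k-1} N^{k-1}/(k-1)!) where N is the nilpotent superdiagonal part.

Assembling the blocks and conjugating back gives the entries of e^{tA} as shown above.

e^{tA} = [[e^{-3*t}, 0, 2*(1 - e^{9*t})*e^{-3*t}], [(e^{9*t} - 1)*e^{-3*t}, e^{6*t}, (2*e^{9*t} - 2)*e^{-3*t}], [0, 0, e^{6*t}]]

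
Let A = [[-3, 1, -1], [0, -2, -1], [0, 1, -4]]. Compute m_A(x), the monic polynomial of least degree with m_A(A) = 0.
m_A(x) = (x + 3)^2

The characteristic polynomial factors as (x + 3)^3. The minimal polynomial is ∏(x - λ)^{k_λ} where k_λ is the size of the largest Jordan block at λ.

For λ = -3: rank(A + 3I) = 1, and the largest Jordan block has size 2 (the smallest k with rank((A + 3I)^k) = rank((A + 3I)^(k+1))).

So m_A(x) = (x + 3)^2.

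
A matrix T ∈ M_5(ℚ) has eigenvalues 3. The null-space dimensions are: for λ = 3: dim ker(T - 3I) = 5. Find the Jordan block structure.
λ = 3: successive nullity increments [5] count blocks of size ≥ k; block sizes are [1, 1, 1, 1, 1].

Jordan blocks: (3, 1), (3, 1), (3, 1), (3, 1), (3, 1)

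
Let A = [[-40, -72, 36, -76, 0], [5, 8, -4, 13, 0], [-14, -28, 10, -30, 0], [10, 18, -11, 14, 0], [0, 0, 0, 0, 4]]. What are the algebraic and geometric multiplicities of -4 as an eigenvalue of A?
The characteristic polynomial is (x - 4)^2(x + 4)^3, so the factor x + 4 appears with exponent 3: the algebraic multiplicity is 3.

rank(A + 4I) = 4, so the eigenspace has dimension 5 - 4 = 1: the geometric multiplicity is 1.

Since 1 < 3, A is not diagonalizable.

algebraic multiplicity 3, geometric multiplicity 1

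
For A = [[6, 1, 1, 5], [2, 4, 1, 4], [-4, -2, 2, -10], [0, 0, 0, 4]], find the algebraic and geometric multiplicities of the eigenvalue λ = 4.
algebraic multiplicity 4, geometric multiplicity 2

The characteristic polynomial is (x - 4)^4, so the factor x - 4 appears with exponent 4: the algebraic multiplicity is 4.

rank(A - 4I) = 2, so the eigenspace has dimension 4 - 2 = 2: the geometric multiplicity is 2.

Since 2 < 4, A is not diagonalizable.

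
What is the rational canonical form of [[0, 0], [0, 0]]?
The invariant factors of A (the non-unit diagonal entries of the Smith normal form of xI - A over ℚ[x]) are x, x, each dividing the next. The characteristic polynomial is their product, x^2.

The rational canonical form is the block-diagonal matrix of companion matrices C(f_i):
R = [[0, 0], [0, 0]].

R = [[0, 0], [0, 0]]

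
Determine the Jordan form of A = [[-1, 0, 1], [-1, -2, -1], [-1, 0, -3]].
The characteristic polynomial is det(xI - A) = (x + 2)^3, so the eigenvalues are -2 (algebraic multiplicity 3).

For λ = -2: rank(A + 2I) = 1, rank((A + 2I)^2) = 0. The eigenspace has dimension 3 - 1 = 2, so there are 2 Jordan blocks; the rank sequence gives block sizes [2, 1].

Assembling the blocks gives the Jordan form J above.

J = [[-2, 1, 0], [0, -2, 0], [0, 0, -2]]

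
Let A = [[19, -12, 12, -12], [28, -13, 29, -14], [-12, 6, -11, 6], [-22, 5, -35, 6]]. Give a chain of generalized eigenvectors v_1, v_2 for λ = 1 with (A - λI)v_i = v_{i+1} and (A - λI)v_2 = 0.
v_1 = [[-2, -2, 1, 0]]^T, v_2 = [[0, 1, 0, -1]]^T

We seek v_1 ∈ ker((A - I)^2) \ ker(A - I), then set v_{i+1} = (A - I) v_i.

One such chain is v_1 = [[-2, -2, 1, 0]]^T, v_2 = [[0, 1, 0, -1]]^T. Check: (A - I) v_2 = [[0, 0, 0, 0]]^T = 0.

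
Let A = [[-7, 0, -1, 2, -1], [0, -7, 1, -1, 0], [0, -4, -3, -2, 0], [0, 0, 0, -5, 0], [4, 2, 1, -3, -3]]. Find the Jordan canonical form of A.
J = [[-5, 1, 0, 0, 0], [0, -5, 1, 0, 0], [0, 0, -5, 0, 0], [0, 0, 0, -5, 0], [0, 0, 0, 0, -5]]

The characteristic polynomial is det(xI - A) = (x + 5)^5, so the eigenvalues are -5 (algebraic multiplicity 5).

For λ = -5: rank(A + 5I) = 2, rank((A + 5I)^2) = 1, rank((A + 5I)^3) = 0. The eigenspace has dimension 5 - 2 = 3, so there are 3 Jordan blocks; the rank sequence gives block sizes [3, 1, 1].

Assembling the blocks gives the Jordan form J above.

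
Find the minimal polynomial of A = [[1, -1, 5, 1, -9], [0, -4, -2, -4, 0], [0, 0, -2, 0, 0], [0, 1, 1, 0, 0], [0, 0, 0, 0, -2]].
m_A(x) = (x - 1)(x + 2)^2

The characteristic polynomial factors as (x - 1)(x + 2)^4. The minimal polynomial is ∏(x - λ)^{k_λ} where k_λ is the size of the largest Jordan block at λ.

For λ = -2: rank(A + 2I) = 2, and the largest Jordan block has size 2 (the smallest k with rank((A + 2I)^k) = rank((A + 2I)^(k+1))).
For λ = 1: rank(A - I) = 4, and the largest Jordan block has size 1 (the smallest k with rank((A - I)^k) = rank((A - I)^(k+1))).

So m_A(x) = (x - 1)(x + 2)^2.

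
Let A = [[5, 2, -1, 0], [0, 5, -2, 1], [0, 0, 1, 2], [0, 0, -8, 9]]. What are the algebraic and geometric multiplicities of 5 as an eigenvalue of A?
algebraic multiplicity 4, geometric multiplicity 2

The characteristic polynomial is (x - 5)^4, so the factor x - 5 appears with exponent 4: the algebraic multiplicity is 4.

rank(A - 5I) = 2, so the eigenspace has dimension 4 - 2 = 2: the geometric multiplicity is 2.

Since 2 < 4, A is not diagonalizable.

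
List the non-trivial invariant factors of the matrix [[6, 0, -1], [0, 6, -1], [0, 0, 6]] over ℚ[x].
x - 6, (x - 6)^2

The Jordan structure of A has elementary divisors (x - 6)^2, (x - 6). Arranging the block sizes at each eigenvalue in decreasing order and taking row products gives the invariant factors.

Invariant factors (smallest first, each dividing the next): x - 6, (x - 6)^2.

Check: the last factor (x - 6)^2 is the minimal polynomial, and the product (x - 6)^3 is the characteristic polynomial.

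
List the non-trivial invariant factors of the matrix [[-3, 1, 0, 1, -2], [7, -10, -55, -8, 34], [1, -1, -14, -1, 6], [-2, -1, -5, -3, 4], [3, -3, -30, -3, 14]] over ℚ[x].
x + 4, (x + 2)^2(x + 4)^2

The Jordan structure of A has elementary divisors (x + 4)^2, (x + 4), (x + 2)^2. Arranging the block sizes at each eigenvalue in decreasing order and taking row products gives the invariant factors.

Invariant factors (smallest first, each dividing the next): x + 4, (x + 2)^2(x + 4)^2.

Check: the last factor (x + 2)^2(x + 4)^2 is the minimal polynomial, and the product (x + 2)^2(x + 4)^3 is the characteristic polynomial.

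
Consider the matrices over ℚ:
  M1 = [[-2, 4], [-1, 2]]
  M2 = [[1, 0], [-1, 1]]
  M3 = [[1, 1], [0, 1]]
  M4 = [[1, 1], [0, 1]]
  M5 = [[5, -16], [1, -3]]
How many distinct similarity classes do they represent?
Characteristic polynomials: χ_{M1} = x^2, χ_{M2} = (x - 1)^2, χ_{M3} = (x - 1)^2, χ_{M4} = (x - 1)^2, χ_{M5} = (x - 1)^2.

{M1}: invariant factors x^2.

{M2, M3, M4, M5}: invariant factors (x - 1)^2.

Matrices are similar if and only if their invariant-factor lists agree; the partition into similarity classes is {M1}, {M2, M3, M4, M5}.

2 classes: {M1}, {M2, M3, M4, M5}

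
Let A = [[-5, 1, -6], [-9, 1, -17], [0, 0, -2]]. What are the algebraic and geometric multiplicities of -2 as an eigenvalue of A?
The characteristic polynomial is (x + 2)^3, so the factor x + 2 appears with exponent 3: the algebraic multiplicity is 3.

rank(A + 2I) = 2, so the eigenspace has dimension 3 - 2 = 1: the geometric multiplicity is 1.

Since 1 < 3, A is not diagonalizable.

algebraic multiplicity 3, geometric multiplicity 1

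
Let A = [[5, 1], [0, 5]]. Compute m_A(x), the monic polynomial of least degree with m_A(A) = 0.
The characteristic polynomial factors as (x - 5)^2. The minimal polynomial is ∏(x - λ)^{k_λ} where k_λ is the size of the largest Jordan block at λ.

For λ = 5: rank(A - 5I) = 1, and the largest Jordan block has size 2 (the smallest k with rank((A - 5I)^k) = rank((A - 5I)^(k+1))).

So m_A(x) = (x - 5)^2.

m_A(x) = (x - 5)^2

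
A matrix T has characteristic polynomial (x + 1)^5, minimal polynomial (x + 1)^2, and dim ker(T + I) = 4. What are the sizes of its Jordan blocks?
Jordan blocks: (-1, 2), (-1, 1), (-1, 1), (-1, 1)

λ = -1: algebraic multiplicity 5 (exponent in χ_T), largest block size 2 (exponent in m_T), 4 blocks (geometric multiplicity). These force block sizes [2, 1, 1, 1].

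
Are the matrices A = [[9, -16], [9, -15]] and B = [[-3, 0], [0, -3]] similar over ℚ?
Both have characteristic polynomial (x + 3)^2, but the minimal polynomial of A is (x + 3)^2 while the minimal polynomial of B is x + 3. The minimal polynomial is a similarity invariant, so A and B are not similar.

No.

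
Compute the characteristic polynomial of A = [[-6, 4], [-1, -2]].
χ_A(x) = (x + 4)^2

xI - A = [[x + 6, -4], [1, x + 2]].

Expanding det(xI - A) along the first row:
det(xI - A) = + (x + 6)·det([[x + 2]]) - (-4)·det([[1]]).

Evaluating gives χ_A(x) = x^2 + 8x + 16 = (x + 4)^2.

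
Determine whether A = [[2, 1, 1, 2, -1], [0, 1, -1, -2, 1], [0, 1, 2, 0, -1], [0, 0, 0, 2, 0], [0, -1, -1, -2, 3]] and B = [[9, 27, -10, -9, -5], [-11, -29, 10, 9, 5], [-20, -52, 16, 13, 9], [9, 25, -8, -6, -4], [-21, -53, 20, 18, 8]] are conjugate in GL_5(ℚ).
trace(A) = 10 but trace(B) = -2. The trace is a similarity invariant, so A and B are not similar.

No.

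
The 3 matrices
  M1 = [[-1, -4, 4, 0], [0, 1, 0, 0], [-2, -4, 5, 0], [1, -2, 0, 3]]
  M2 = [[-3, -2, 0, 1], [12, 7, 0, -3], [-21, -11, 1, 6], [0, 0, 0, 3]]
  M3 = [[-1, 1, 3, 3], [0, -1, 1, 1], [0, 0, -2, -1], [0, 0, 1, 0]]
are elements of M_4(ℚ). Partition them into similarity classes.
Characteristic polynomials: χ_{M1} = (x - 3)^2(x - 1)^2, χ_{M2} = (x - 3)^2(x - 1)^2, χ_{M3} = (x + 1)^4.

{M1}: invariant factors x - 1, (x - 3)^2(x - 1).

{M2}: invariant factors (x - 3)^2(x - 1)^2.

{M3}: invariant factors x + 1, (x + 1)^3.

Matrices are similar if and only if their invariant-factor lists agree; the partition into similarity classes is {M1}, {M2}, {M3}.

3 classes: {M1}, {M2}, {M3}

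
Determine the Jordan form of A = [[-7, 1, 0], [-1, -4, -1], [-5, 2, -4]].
The characteristic polynomial is det(xI - A) = (x + 5)^3, so the eigenvalues are -5 (algebraic multiplicity 3).

For λ = -5: rank(A + 5I) = 2, rank((A + 5I)^2) = 1, rank((A + 5I)^3) = 0. The eigenspace has dimension 3 - 2 = 1, so there is 1 Jordan block; the rank sequence gives block sizes [3].

Assembling the blocks gives the Jordan form J above.

J = [[-5, 1, 0], [0, -5, 1], [0, 0, -5]]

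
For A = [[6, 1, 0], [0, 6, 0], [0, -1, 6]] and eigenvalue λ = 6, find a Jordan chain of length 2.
We seek v_1 ∈ ker((A - 6I)^2) \ ker(A - 6I), then set v_{i+1} = (A - 6I) v_i.

One such chain is v_1 = [[-2, 1, 3]]^T, v_2 = [[1, 0, -1]]^T. Check: (A - 6I) v_2 = [[0, 0, 0]]^T = 0.

v_1 = [[-2, 1, 3]]^T, v_2 = [[1, 0, -1]]^T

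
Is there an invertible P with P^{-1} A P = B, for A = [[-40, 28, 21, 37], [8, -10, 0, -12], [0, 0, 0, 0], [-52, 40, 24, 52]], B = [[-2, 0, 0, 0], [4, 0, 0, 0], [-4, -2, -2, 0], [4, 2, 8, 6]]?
Both have characteristic polynomial x(x - 6)(x + 2)^2, but the minimal polynomial of A is x(x - 6)(x + 2)^2 while the minimal polynomial of B is x(x - 6)(x + 2). The minimal polynomial is a similarity invariant, so A and B are not similar.

No.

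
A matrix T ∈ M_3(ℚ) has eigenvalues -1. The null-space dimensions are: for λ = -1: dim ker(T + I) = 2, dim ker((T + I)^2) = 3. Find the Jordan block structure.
λ = -1: successive nullity increments [2, 1] count blocks of size ≥ k; block sizes are [2, 1].

Jordan blocks: (-1, 2), (-1, 1)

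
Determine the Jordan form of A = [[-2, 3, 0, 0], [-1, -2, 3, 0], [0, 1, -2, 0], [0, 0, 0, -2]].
J = [[-2, 1, 0, 0], [0, -2, 1, 0], [0, 0, -2, 0], [0, 0, 0, -2]]

The characteristic polynomial is det(xI - A) = (x + 2)^4, so the eigenvalues are -2 (algebraic multiplicity 4).

For λ = -2: rank(A + 2I) = 2, rank((A + 2I)^2) = 1, rank((A + 2I)^3) = 0. The eigenspace has dimension 4 - 2 = 2, so there are 2 Jordan blocks; the rank sequence gives block sizes [3, 1].

Assembling the blocks gives the Jordan form J above.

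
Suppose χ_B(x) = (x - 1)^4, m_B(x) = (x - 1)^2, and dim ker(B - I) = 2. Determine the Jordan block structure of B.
Jordan blocks: (1, 2), (1, 2)

λ = 1: algebraic multiplicity 4 (exponent in χ_B), largest block size 2 (exponent in m_B), 2 blocks (geometric multiplicity). These force block sizes [2, 2].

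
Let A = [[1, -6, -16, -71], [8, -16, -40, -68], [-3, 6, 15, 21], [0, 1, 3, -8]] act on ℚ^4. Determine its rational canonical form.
The invariant factors of A (the non-unit diagonal entries of the Smith normal form of xI - A over ℚ[x]) are (x^2 + 4x - 6)^2, each dividing the next. The characteristic polynomial is their product, (x^2 + 4x - 6)^2.

The rational canonical form is the block-diagonal matrix of companion matrices C(f_i):
R = [[0, 0, 0, -36], [1, 0, 0, 48], [0, 1, 0, -4], [0, 0, 1, -8]].

Note the characteristic polynomial does not split into linear factors over ℚ, so A has no Jordan form over ℚ; the rational canonical form exists over any field.

R = [[0, 0, 0, -36], [1, 0, 0, 48], [0, 1, 0, -4], [0, 0, 1, -8]]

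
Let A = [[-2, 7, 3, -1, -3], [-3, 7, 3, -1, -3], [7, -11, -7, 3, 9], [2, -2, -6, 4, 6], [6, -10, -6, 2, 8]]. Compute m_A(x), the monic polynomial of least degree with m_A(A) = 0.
The characteristic polynomial factors as (x - 2)^5. The minimal polynomial is ∏(x - λ)^{k_λ} where k_λ is the size of the largest Jordan block at λ.

For λ = 2: rank(A - 2I) = 2, and the largest Jordan block has size 3 (the smallest k with rank((A - 2I)^k) = rank((A - 2I)^(k+1))).

So m_A(x) = (x - 2)^3.

m_A(x) = (x - 2)^3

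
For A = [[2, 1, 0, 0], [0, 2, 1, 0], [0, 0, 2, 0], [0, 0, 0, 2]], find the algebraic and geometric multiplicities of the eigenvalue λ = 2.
The characteristic polynomial is (x - 2)^4, so the factor x - 2 appears with exponent 4: the algebraic multiplicity is 4.

rank(A - 2I) = 2, so the eigenspace has dimension 4 - 2 = 2: the geometric multiplicity is 2.

Since 2 < 4, A is not diagonalizable.

algebraic multiplicity 4, geometric multiplicity 2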